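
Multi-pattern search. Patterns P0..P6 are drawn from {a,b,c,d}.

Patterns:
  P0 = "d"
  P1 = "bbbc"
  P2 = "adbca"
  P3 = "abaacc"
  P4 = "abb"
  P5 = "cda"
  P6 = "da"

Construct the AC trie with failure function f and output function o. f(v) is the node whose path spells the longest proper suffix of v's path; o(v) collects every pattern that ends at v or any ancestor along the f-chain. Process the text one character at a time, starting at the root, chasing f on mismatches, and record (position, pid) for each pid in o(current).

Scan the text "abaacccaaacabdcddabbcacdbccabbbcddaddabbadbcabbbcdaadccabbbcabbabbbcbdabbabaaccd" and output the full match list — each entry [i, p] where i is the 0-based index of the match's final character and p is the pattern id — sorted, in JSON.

Build:
Trie nodes:
  n0 'ε': a→6 b→2 c→17 d→1
  n1 'd': a→20  ←P0
  n2 'b': b→3
  n3 'bb': b→4
  n4 'bbb': c→5
  n5 'bbbc': ·  ←P1
  n6 'a': b→11 d→7
  n7 'ad': b→8
  n8 'adb': c→9
  n9 'adbc': a→10
  n10 'adbca': ·  ←P2
  n11 'ab': a→12 b→16
  n12 'aba': a→13
  n13 'abaa': c→14
  n14 'abaac': c→15
  n15 'abaacc': ·  ←P3
  n16 'abb': ·  ←P4
  n17 'c': d→18
  n18 'cd': a→19
  n19 'cda': ·  ←P5
  n20 'da': ·  ←P6

BFS fail/out derivation:
  fail(1) 'd': from fail(0)=0 chase 'd': 0 ⇒ 0;  out={0}∪out(0)={0}
  fail(2) 'b': from fail(0)=0 chase 'b': 0 ⇒ 0;  out=∅∪out(0)=∅
  fail(6) 'a': from fail(0)=0 chase 'a': 0 ⇒ 0;  out=∅∪out(0)=∅
  fail(17) 'c': from fail(0)=0 chase 'c': 0 ⇒ 0;  out=∅∪out(0)=∅
  fail(3) 'bb': from fail(2)=0 chase 'b': 0 ⇒ 2;  out=∅∪out(2)=∅
  fail(7) 'ad': from fail(6)=0 chase 'd': 0 ⇒ 1;  out=∅∪out(1)={0}
  fail(11) 'ab': from fail(6)=0 chase 'b': 0 ⇒ 2;  out=∅∪out(2)=∅
  fail(18) 'cd': from fail(17)=0 chase 'd': 0 ⇒ 1;  out=∅∪out(1)={0}
  fail(20) 'da': from fail(1)=0 chase 'a': 0 ⇒ 6;  out={6}∪out(6)={6}
  fail(4) 'bbb': from fail(3)=2 chase 'b': 2 ⇒ 3;  out=∅∪out(3)=∅
  fail(8) 'adb': from fail(7)=1 chase 'b': 1→0 ⇒ 2;  out=∅∪out(2)=∅
  fail(12) 'aba': from fail(11)=2 chase 'a': 2→0 ⇒ 6;  out=∅∪out(6)=∅
  fail(16) 'abb': from fail(11)=2 chase 'b': 2 ⇒ 3;  out={4}∪out(3)={4}
  fail(19) 'cda': from fail(18)=1 chase 'a': 1 ⇒ 20;  out={5}∪out(20)={5,6}
  fail(5) 'bbbc': from fail(4)=3 chase 'c': 3→2→0 ⇒ 17;  out={1}∪out(17)={1}
  fail(9) 'adbc': from fail(8)=2 chase 'c': 2→0 ⇒ 17;  out=∅∪out(17)=∅
  fail(13) 'abaa': from fail(12)=6 chase 'a': 6→0 ⇒ 6;  out=∅∪out(6)=∅
  fail(10) 'adbca': from fail(9)=17 chase 'a': 17→0 ⇒ 6;  out={2}∪out(6)={2}
  fail(14) 'abaac': from fail(13)=6 chase 'c': 6→0 ⇒ 17;  out=∅∪out(17)=∅
  fail(15) 'abaacc': from fail(14)=17 chase 'c': 17→0 ⇒ 17;  out={3}∪out(17)={3}

Run:
[0] read 'a'  n0⇒n6
[1] read 'b'  n6⇒n11
[2] read 'a'  n11⇒n12
[3] read 'a'  n12⇒n13
[4] read 'c'  n13⇒n14
[5] read 'c'  n14⇒n15  → match P3@[0:5]
[6] read 'c'  n15⇒n17 (fail-walked)
[7] read 'a'  n17⇒n6 (fail-walked)
[8] read 'a'  n6⇒n6 (fail-walked)
[9] read 'a'  n6⇒n6 (fail-walked)
[10] read 'c'  n6⇒n17 (fail-walked)
[11] read 'a'  n17⇒n6 (fail-walked)
[12] read 'b'  n6⇒n11
[13] read 'd'  n11⇒n1 (fail-walked)  → match P0@[13:13]
[14] read 'c'  n1⇒n17 (fail-walked)
[15] read 'd'  n17⇒n18  → match P0@[15:15]
[16] read 'd'  n18⇒n1 (fail-walked)  → match P0@[16:16]
[17] read 'a'  n1⇒n20  → match P6@[16:17]
[18] read 'b'  n20⇒n11 (fail-walked)
[19] read 'b'  n11⇒n16  → match P4@[17:19]
[20] read 'c'  n16⇒n17 (fail-walked)
[21] read 'a'  n17⇒n6 (fail-walked)
[22] read 'c'  n6⇒n17 (fail-walked)
[23] read 'd'  n17⇒n18  → match P0@[23:23]
[24] read 'b'  n18⇒n2 (fail-walked)
[25] read 'c'  n2⇒n17 (fail-walked)
[26] read 'c'  n17⇒n17 (fail-walked)
[27] read 'a'  n17⇒n6 (fail-walked)
[28] read 'b'  n6⇒n11
[29] read 'b'  n11⇒n16  → match P4@[27:29]
[30] read 'b'  n16⇒n4 (fail-walked)
[31] read 'c'  n4⇒n5  → match P1@[28:31]
[32] read 'd'  n5⇒n18 (fail-walked)  → match P0@[32:32]
[33] read 'd'  n18⇒n1 (fail-walked)  → match P0@[33:33]
[34] read 'a'  n1⇒n20  → match P6@[33:34]
[35] read 'd'  n20⇒n7 (fail-walked)  → match P0@[35:35]
[36] read 'd'  n7⇒n1 (fail-walked)  → match P0@[36:36]
[37] read 'a'  n1⇒n20  → match P6@[36:37]
[38] read 'b'  n20⇒n11 (fail-walked)
[39] read 'b'  n11⇒n16  → match P4@[37:39]
[40] read 'a'  n16⇒n6 (fail-walked)
[41] read 'd'  n6⇒n7  → match P0@[41:41]
[42] read 'b'  n7⇒n8
[43] read 'c'  n8⇒n9
[44] read 'a'  n9⇒n10  → match P2@[40:44]
[45] read 'b'  n10⇒n11 (fail-walked)
[46] read 'b'  n11⇒n16  → match P4@[44:46]
[47] read 'b'  n16⇒n4 (fail-walked)
[48] read 'c'  n4⇒n5  → match P1@[45:48]
[49] read 'd'  n5⇒n18 (fail-walked)  → match P0@[49:49]
[50] read 'a'  n18⇒n19  → match P5@[48:50],P6@[49:50]
[51] read 'a'  n19⇒n6 (fail-walked)
[52] read 'd'  n6⇒n7  → match P0@[52:52]
[53] read 'c'  n7⇒n17 (fail-walked)
[54] read 'c'  n17⇒n17 (fail-walked)
[55] read 'a'  n17⇒n6 (fail-walked)
[56] read 'b'  n6⇒n11
[57] read 'b'  n11⇒n16  → match P4@[55:57]
[58] read 'b'  n16⇒n4 (fail-walked)
[59] read 'c'  n4⇒n5  → match P1@[56:59]
[60] read 'a'  n5⇒n6 (fail-walked)
[61] read 'b'  n6⇒n11
[62] read 'b'  n11⇒n16  → match P4@[60:62]
[63] read 'a'  n16⇒n6 (fail-walked)
[64] read 'b'  n6⇒n11
[65] read 'b'  n11⇒n16  → match P4@[63:65]
[66] read 'b'  n16⇒n4 (fail-walked)
[67] read 'c'  n4⇒n5  → match P1@[64:67]
[68] read 'b'  n5⇒n2 (fail-walked)
[69] read 'd'  n2⇒n1 (fail-walked)  → match P0@[69:69]
[70] read 'a'  n1⇒n20  → match P6@[69:70]
[71] read 'b'  n20⇒n11 (fail-walked)
[72] read 'b'  n11⇒n16  → match P4@[70:72]
[73] read 'a'  n16⇒n6 (fail-walked)
[74] read 'b'  n6⇒n11
[75] read 'a'  n11⇒n12
[76] read 'a'  n12⇒n13
[77] read 'c'  n13⇒n14
[78] read 'c'  n14⇒n15  → match P3@[73:78]
[79] read 'd'  n15⇒n18 (fail-walked)  → match P0@[79:79]

All matches (sorted): [[5,3],[13,0],[15,0],[16,0],[17,6],[19,4],[23,0],[29,4],[31,1],[32,0],[33,0],[34,6],[35,0],[36,0],[37,6],[39,4],[41,0],[44,2],[46,4],[48,1],[49,0],[50,5],[50,6],[52,0],[57,4],[59,1],[62,4],[65,4],[67,1],[69,0],[70,6],[72,4],[78,3],[79,0]]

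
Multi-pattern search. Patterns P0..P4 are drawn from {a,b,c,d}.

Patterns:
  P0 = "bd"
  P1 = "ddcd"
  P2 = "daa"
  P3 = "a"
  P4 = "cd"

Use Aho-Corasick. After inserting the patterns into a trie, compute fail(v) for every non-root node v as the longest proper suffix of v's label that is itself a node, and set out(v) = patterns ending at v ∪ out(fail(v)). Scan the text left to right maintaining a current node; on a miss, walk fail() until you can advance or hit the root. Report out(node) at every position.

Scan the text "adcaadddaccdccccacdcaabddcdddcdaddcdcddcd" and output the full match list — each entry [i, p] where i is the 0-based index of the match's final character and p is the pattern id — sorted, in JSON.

Build:
Trie (insert patterns):
  0='ε' goto a→9 b→1 c→10 d→3
  1='b' goto d→2
  2='bd' goto ·  [P0 ends]
  3='d' goto a→7 d→4
  4='dd' goto c→5
  5='ddc' goto d→6
  6='ddcd' goto ·  [P1 ends]
  7='da' goto a→8
  8='daa' goto ·  [P2 ends]
  9='a' goto ·  [P3 ends]
  10='c' goto d→11
  11='cd' goto ·  [P4 ends]

BFS fail/out derivation:
  fail(1) 'b': from fail(0)=0 chase 'b': 0 ⇒ 0;  out=∅∪out(0)=∅
  fail(3) 'd': from fail(0)=0 chase 'd': 0 ⇒ 0;  out=∅∪out(0)=∅
  fail(9) 'a': from fail(0)=0 chase 'a': 0 ⇒ 0;  out={3}∪out(0)={3}
  fail(10) 'c': from fail(0)=0 chase 'c': 0 ⇒ 0;  out=∅∪out(0)=∅
  fail(2) 'bd': from fail(1)=0 chase 'd': 0 ⇒ 3;  out={0}∪out(3)={0}
  fail(4) 'dd': from fail(3)=0 chase 'd': 0 ⇒ 3;  out=∅∪out(3)=∅
  fail(7) 'da': from fail(3)=0 chase 'a': 0 ⇒ 9;  out=∅∪out(9)={3}
  fail(11) 'cd': from fail(10)=0 chase 'd': 0 ⇒ 3;  out={4}∪out(3)={4}
  fail(5) 'ddc': from fail(4)=3 chase 'c': 3→0 ⇒ 10;  out=∅∪out(10)=∅
  fail(8) 'daa': from fail(7)=9 chase 'a': 9→0 ⇒ 9;  out={2}∪out(9)={2,3}
  fail(6) 'ddcd': from fail(5)=10 chase 'd': 10 ⇒ 11;  out={1}∪out(11)={1,4}

Scan:
i=0 'a': node 0→9  → match P3@[0:0]
i=1 'd': node 9→3 (via fail)
i=2 'c': node 3→10 (via fail)
i=3 'a': node 10→9 (via fail)  → match P3@[3:3]
i=4 'a': node 9→9 (via fail)  → match P3@[4:4]
i=5 'd': node 9→3 (via fail)
i=6 'd': node 3→4
i=7 'd': node 4→4 (via fail)
i=8 'a': node 4→7 (via fail)  → match P3@[8:8]
i=9 'c': node 7→10 (via fail)
i=10 'c': node 10→10 (via fail)
i=11 'd': node 10→11  → match P4@[10:11]
i=12 'c': node 11→10 (via fail)
i=13 'c': node 10→10 (via fail)
i=14 'c': node 10→10 (via fail)
i=15 'c': node 10→10 (via fail)
i=16 'a': node 10→9 (via fail)  → match P3@[16:16]
i=17 'c': node 9→10 (via fail)
i=18 'd': node 10→11  → match P4@[17:18]
i=19 'c': node 11→10 (via fail)
i=20 'a': node 10→9 (via fail)  → match P3@[20:20]
i=21 'a': node 9→9 (via fail)  → match P3@[21:21]
i=22 'b': node 9→1 (via fail)
i=23 'd': node 1→2  → match P0@[22:23]
i=24 'd': node 2→4 (via fail)
i=25 'c': node 4→5
i=26 'd': node 5→6  → match P1@[23:26],P4@[25:26]
i=27 'd': node 6→4 (via fail)
i=28 'd': node 4→4 (via fail)
i=29 'c': node 4→5
i=30 'd': node 5→6  → match P1@[27:30],P4@[29:30]
i=31 'a': node 6→7 (via fail)  → match P3@[31:31]
i=32 'd': node 7→3 (via fail)
i=33 'd': node 3→4
i=34 'c': node 4→5
i=35 'd': node 5→6  → match P1@[32:35],P4@[34:35]
i=36 'c': node 6→10 (via fail)
i=37 'd': node 10→11  → match P4@[36:37]
i=38 'd': node 11→4 (via fail)
i=39 'c': node 4→5
i=40 'd': node 5→6  → match P1@[37:40],P4@[39:40]

Matches: [[0,3],[3,3],[4,3],[8,3],[11,4],[16,3],[18,4],[20,3],[21,3],[23,0],[26,1],[26,4],[30,1],[30,4],[31,3],[35,1],[35,4],[37,4],[40,1],[40,4]]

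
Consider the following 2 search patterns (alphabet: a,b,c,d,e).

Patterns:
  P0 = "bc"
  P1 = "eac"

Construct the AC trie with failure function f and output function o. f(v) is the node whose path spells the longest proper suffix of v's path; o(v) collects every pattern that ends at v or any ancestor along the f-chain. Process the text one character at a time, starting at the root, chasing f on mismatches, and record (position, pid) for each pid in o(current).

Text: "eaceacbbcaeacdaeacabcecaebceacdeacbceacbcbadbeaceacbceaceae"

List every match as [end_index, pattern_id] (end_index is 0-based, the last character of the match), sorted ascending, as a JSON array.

Build automaton:
Trie (insert patterns):
  0='ε' goto b→1 e→3
  1='b' goto c→2
  2='bc' goto ·  [P0 ends]
  3='e' goto a→4
  4='ea' goto c→5
  5='eac' goto ·  [P1 ends]

Failure links (BFS by depth):
  fail(1) 'b': from fail(0)=0 chase 'b': 0 ⇒ 0;  out=∅∪out(0)=∅
  fail(3) 'e': from fail(0)=0 chase 'e': 0 ⇒ 0;  out=∅∪out(0)=∅
  fail(2) 'bc': from fail(1)=0 chase 'c': 0 ⇒ 0;  out={0}∪out(0)={0}
  fail(4) 'ea': from fail(3)=0 chase 'a': 0 ⇒ 0;  out=∅∪out(0)=∅
  fail(5) 'eac': from fail(4)=0 chase 'c': 0 ⇒ 0;  out={1}∪out(0)={1}

Text stream:
i=0 'e': node 0→3
i=1 'a': node 3→4
i=2 'c': node 4→5  → match P1@[0:2]
i=3 'e': node 5→3 ·f
i=4 'a': node 3→4
i=5 'c': node 4→5  → match P1@[3:5]
i=6 'b': node 5→1 ·f
i=7 'b': node 1→1 ·f
i=8 'c': node 1→2  → match P0@[7:8]
i=9 'a': node 2→0 ·f
i=10 'e': node 0→3
i=11 'a': node 3→4
i=12 'c': node 4→5  → match P1@[10:12]
i=13 'd': node 5→0 ·f
i=14 'a': node 0→0
i=15 'e': node 0→3
i=16 'a': node 3→4
i=17 'c': node 4→5  → match P1@[15:17]
i=18 'a': node 5→0 ·f
i=19 'b': node 0→1
i=20 'c': node 1→2  → match P0@[19:20]
i=21 'e': node 2→3 ·f
i=22 'c': node 3→0 ·f
i=23 'a': node 0→0
i=24 'e': node 0→3
i=25 'b': node 3→1 ·f
i=26 'c': node 1→2  → match P0@[25:26]
i=27 'e': node 2→3 ·f
i=28 'a': node 3→4
i=29 'c': node 4→5  → match P1@[27:29]
i=30 'd': node 5→0 ·f
i=31 'e': node 0→3
i=32 'a': node 3→4
i=33 'c': node 4→5  → match P1@[31:33]
i=34 'b': node 5→1 ·f
i=35 'c': node 1→2  → match P0@[34:35]
i=36 'e': node 2→3 ·f
i=37 'a': node 3→4
i=38 'c': node 4→5  → match P1@[36:38]
i=39 'b': node 5→1 ·f
i=40 'c': node 1→2  → match P0@[39:40]
i=41 'b': node 2→1 ·f
i=42 'a': node 1→0 ·f
i=43 'd': node 0→0
i=44 'b': node 0→1
i=45 'e': node 1→3 ·f
i=46 'a': node 3→4
i=47 'c': node 4→5  → match P1@[45:47]
i=48 'e': node 5→3 ·f
i=49 'a': node 3→4
i=50 'c': node 4→5  → match P1@[48:50]
i=51 'b': node 5→1 ·f
i=52 'c': node 1→2  → match P0@[51:52]
i=53 'e': node 2→3 ·f
i=54 'a': node 3→4
i=55 'c': node 4→5  → match P1@[53:55]
i=56 'e': node 5→3 ·f
i=57 'a': node 3→4
i=58 'e': node 4→3 ·f

Result: [[2,1],[5,1],[8,0],[12,1],[17,1],[20,0],[26,0],[29,1],[33,1],[35,0],[38,1],[40,0],[47,1],[50,1],[52,0],[55,1]]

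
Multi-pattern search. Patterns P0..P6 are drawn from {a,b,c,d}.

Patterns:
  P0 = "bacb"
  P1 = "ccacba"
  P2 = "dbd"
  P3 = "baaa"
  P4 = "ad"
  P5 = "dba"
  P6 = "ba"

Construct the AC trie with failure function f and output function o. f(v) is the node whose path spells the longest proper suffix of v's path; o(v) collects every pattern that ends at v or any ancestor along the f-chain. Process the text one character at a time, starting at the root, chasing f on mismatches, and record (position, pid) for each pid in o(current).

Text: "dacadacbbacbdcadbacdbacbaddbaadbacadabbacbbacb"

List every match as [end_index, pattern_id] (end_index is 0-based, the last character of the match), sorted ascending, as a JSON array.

Construct AC machine:
Trie nodes:
  n0 'ε': a→16 b→1 c→5 d→11
  n1 'b': a→2
  n2 'ba': a→14 c→3  ←P6
  n3 'bac': b→4
  n4 'bacb': ·  ←P0
  n5 'c': c→6
  n6 'cc': a→7
  n7 'cca': c→8
  n8 'ccac': b→9
  n9 'ccacb': a→10
  n10 'ccacba': ·  ←P1
  n11 'd': b→12
  n12 'db': a→18 d→13
  n13 'dbd': ·  ←P2
  n14 'baa': a→15
  n15 'baaa': ·  ←P3
  n16 'a': d→17
  n17 'ad': ·  ←P4
  n18 'dba': ·  ←P5

Failure links (BFS by depth):
  fail(1) 'b': from fail(0)=0 chase 'b': 0 ⇒ 0;  out=∅∪out(0)=∅
  fail(5) 'c': from fail(0)=0 chase 'c': 0 ⇒ 0;  out=∅∪out(0)=∅
  fail(11) 'd': from fail(0)=0 chase 'd': 0 ⇒ 0;  out=∅∪out(0)=∅
  fail(16) 'a': from fail(0)=0 chase 'a': 0 ⇒ 0;  out=∅∪out(0)=∅
  fail(2) 'ba': from fail(1)=0 chase 'a': 0 ⇒ 16;  out={6}∪out(16)={6}
  fail(6) 'cc': from fail(5)=0 chase 'c': 0 ⇒ 5;  out=∅∪out(5)=∅
  fail(12) 'db': from fail(11)=0 chase 'b': 0 ⇒ 1;  out=∅∪out(1)=∅
  fail(17) 'ad': from fail(16)=0 chase 'd': 0 ⇒ 11;  out={4}∪out(11)={4}
  fail(3) 'bac': from fail(2)=16 chase 'c': 16→0 ⇒ 5;  out=∅∪out(5)=∅
  fail(7) 'cca': from fail(6)=5 chase 'a': 5→0 ⇒ 16;  out=∅∪out(16)=∅
  fail(13) 'dbd': from fail(12)=1 chase 'd': 1→0 ⇒ 11;  out={2}∪out(11)={2}
  fail(14) 'baa': from fail(2)=16 chase 'a': 16→0 ⇒ 16;  out=∅∪out(16)=∅
  fail(18) 'dba': from fail(12)=1 chase 'a': 1 ⇒ 2;  out={5}∪out(2)={5,6}
  fail(4) 'bacb': from fail(3)=5 chase 'b': 5→0 ⇒ 1;  out={0}∪out(1)={0}
  fail(8) 'ccac': from fail(7)=16 chase 'c': 16→0 ⇒ 5;  out=∅∪out(5)=∅
  fail(15) 'baaa': from fail(14)=16 chase 'a': 16→0 ⇒ 16;  out={3}∪out(16)={3}
  fail(9) 'ccacb': from fail(8)=5 chase 'b': 5→0 ⇒ 1;  out=∅∪out(1)=∅
  fail(10) 'ccacba': from fail(9)=1 chase 'a': 1 ⇒ 2;  out={1}∪out(2)={1,6}

Run:
pos 0 'd': at 11
pos 1 'a': at 16 (via fail)
pos 2 'c': at 5 (via fail)
pos 3 'a': at 16 (via fail)
pos 4 'd': at 17  emit P4@[3:4]
pos 5 'a': at 16 (via fail)
pos 6 'c': at 5 (via fail)
pos 7 'b': at 1 (via fail)
pos 8 'b': at 1 (via fail)
pos 9 'a': at 2  emit P6@[8:9]
pos 10 'c': at 3
pos 11 'b': at 4  emit P0@[8:11]
pos 12 'd': at 11 (via fail)
pos 13 'c': at 5 (via fail)
pos 14 'a': at 16 (via fail)
pos 15 'd': at 17  emit P4@[14:15]
pos 16 'b': at 12 (via fail)
pos 17 'a': at 18  emit P5@[15:17],P6@[16:17]
pos 18 'c': at 3 (via fail)
pos 19 'd': at 11 (via fail)
pos 20 'b': at 12
pos 21 'a': at 18  emit P5@[19:21],P6@[20:21]
pos 22 'c': at 3 (via fail)
pos 23 'b': at 4  emit P0@[20:23]
pos 24 'a': at 2 (via fail)  emit P6@[23:24]
pos 25 'd': at 17 (via fail)  emit P4@[24:25]
pos 26 'd': at 11 (via fail)
pos 27 'b': at 12
pos 28 'a': at 18  emit P5@[26:28],P6@[27:28]
pos 29 'a': at 14 (via fail)
pos 30 'd': at 17 (via fail)  emit P4@[29:30]
pos 31 'b': at 12 (via fail)
pos 32 'a': at 18  emit P5@[30:32],P6@[31:32]
pos 33 'c': at 3 (via fail)
pos 34 'a': at 16 (via fail)
pos 35 'd': at 17  emit P4@[34:35]
pos 36 'a': at 16 (via fail)
pos 37 'b': at 1 (via fail)
pos 38 'b': at 1 (via fail)
pos 39 'a': at 2  emit P6@[38:39]
pos 40 'c': at 3
pos 41 'b': at 4  emit P0@[38:41]
pos 42 'b': at 1 (via fail)
pos 43 'a': at 2  emit P6@[42:43]
pos 44 'c': at 3
pos 45 'b': at 4  emit P0@[42:45]

Result: [[4,4],[9,6],[11,0],[15,4],[17,5],[17,6],[21,5],[21,6],[23,0],[24,6],[25,4],[28,5],[28,6],[30,4],[32,5],[32,6],[35,4],[39,6],[41,0],[43,6],[45,0]]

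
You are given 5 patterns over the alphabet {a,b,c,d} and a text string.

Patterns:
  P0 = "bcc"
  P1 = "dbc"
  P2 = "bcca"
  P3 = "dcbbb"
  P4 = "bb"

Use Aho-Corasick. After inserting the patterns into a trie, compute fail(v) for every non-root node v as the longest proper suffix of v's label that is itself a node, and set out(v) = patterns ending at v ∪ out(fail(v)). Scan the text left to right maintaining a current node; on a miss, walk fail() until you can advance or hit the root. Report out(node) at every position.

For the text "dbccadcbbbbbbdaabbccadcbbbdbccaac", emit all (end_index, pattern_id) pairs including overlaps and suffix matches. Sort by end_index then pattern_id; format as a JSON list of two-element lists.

Build automaton:
Trie nodes:
  n0 'ε': b→1 d→4
  n1 'b': b→12 c→2
  n2 'bc': c→3
  n3 'bcc': a→7  [P0 ends]
  n4 'd': b→5 c→8
  n5 'db': c→6
  n6 'dbc': ·  [P1 ends]
  n7 'bcca': ·  [P2 ends]
  n8 'dc': b→9
  n9 'dcb': b→10
  n10 'dcbb': b→11
  n11 'dcbbb': ·  [P3 ends]
  n12 'bb': ·  [P4 ends]

Failure links (BFS by depth):
  fail(1) 'b': from fail(0)=0 chase 'b': 0 ⇒ 0;  out=∅∪out(0)=∅
  fail(4) 'd': from fail(0)=0 chase 'd': 0 ⇒ 0;  out=∅∪out(0)=∅
  fail(2) 'bc': from fail(1)=0 chase 'c': 0 ⇒ 0;  out=∅∪out(0)=∅
  fail(5) 'db': from fail(4)=0 chase 'b': 0 ⇒ 1;  out=∅∪out(1)=∅
  fail(8) 'dc': from fail(4)=0 chase 'c': 0 ⇒ 0;  out=∅∪out(0)=∅
  fail(12) 'bb': from fail(1)=0 chase 'b': 0 ⇒ 1;  out={4}∪out(1)={4}
  fail(3) 'bcc': from fail(2)=0 chase 'c': 0 ⇒ 0;  out={0}∪out(0)={0}
  fail(6) 'dbc': from fail(5)=1 chase 'c': 1 ⇒ 2;  out={1}∪out(2)={1}
  fail(9) 'dcb': from fail(8)=0 chase 'b': 0 ⇒ 1;  out=∅∪out(1)=∅
  fail(7) 'bcca': from fail(3)=0 chase 'a': 0 ⇒ 0;  out={2}∪out(0)={2}
  fail(10) 'dcbb': from fail(9)=1 chase 'b': 1 ⇒ 12;  out=∅∪out(12)={4}
  fail(11) 'dcbbb': from fail(10)=12 chase 'b': 12→1 ⇒ 12;  out={3}∪out(12)={3,4}

Scan:
[0] read 'd'  n0⇒n4
[1] read 'b'  n4⇒n5
[2] read 'c'  n5⇒n6  emit P1@[0:2]
[3] read 'c'  n6⇒n3 (fail-walked)  emit P0@[1:3]
[4] read 'a'  n3⇒n7  emit P2@[1:4]
[5] read 'd'  n7⇒n4 (fail-walked)
[6] read 'c'  n4⇒n8
[7] read 'b'  n8⇒n9
[8] read 'b'  n9⇒n10  emit P4@[7:8]
[9] read 'b'  n10⇒n11  emit P3@[5:9],P4@[8:9]
[10] read 'b'  n11⇒n12 (fail-walked)  emit P4@[9:10]
[11] read 'b'  n12⇒n12 (fail-walked)  emit P4@[10:11]
[12] read 'b'  n12⇒n12 (fail-walked)  emit P4@[11:12]
[13] read 'd'  n12⇒n4 (fail-walked)
[14] read 'a'  n4⇒n0 (fail-walked)
[15] read 'a'  n0⇒n0
[16] read 'b'  n0⇒n1
[17] read 'b'  n1⇒n12  emit P4@[16:17]
[18] read 'c'  n12⇒n2 (fail-walked)
[19] read 'c'  n2⇒n3  emit P0@[17:19]
[20] read 'a'  n3⇒n7  emit P2@[17:20]
[21] read 'd'  n7⇒n4 (fail-walked)
[22] read 'c'  n4⇒n8
[23] read 'b'  n8⇒n9
[24] read 'b'  n9⇒n10  emit P4@[23:24]
[25] read 'b'  n10⇒n11  emit P3@[21:25],P4@[24:25]
[26] read 'd'  n11⇒n4 (fail-walked)
[27] read 'b'  n4⇒n5
[28] read 'c'  n5⇒n6  emit P1@[26:28]
[29] read 'c'  n6⇒n3 (fail-walked)  emit P0@[27:29]
[30] read 'a'  n3⇒n7  emit P2@[27:30]
[31] read 'a'  n7⇒n0 (fail-walked)
[32] read 'c'  n0⇒n0

All matches (sorted): [[2,1],[3,0],[4,2],[8,4],[9,3],[9,4],[10,4],[11,4],[12,4],[17,4],[19,0],[20,2],[24,4],[25,3],[25,4],[28,1],[29,0],[30,2]]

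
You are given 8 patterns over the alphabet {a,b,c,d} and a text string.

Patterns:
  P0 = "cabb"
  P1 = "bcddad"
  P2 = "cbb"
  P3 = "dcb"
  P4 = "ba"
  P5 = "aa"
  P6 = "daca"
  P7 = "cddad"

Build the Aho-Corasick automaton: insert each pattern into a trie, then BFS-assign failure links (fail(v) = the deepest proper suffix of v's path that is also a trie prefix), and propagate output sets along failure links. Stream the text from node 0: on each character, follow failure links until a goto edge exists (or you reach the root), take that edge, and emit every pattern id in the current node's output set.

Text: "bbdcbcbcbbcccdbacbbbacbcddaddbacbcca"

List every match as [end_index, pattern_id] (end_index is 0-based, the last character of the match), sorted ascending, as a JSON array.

Build automaton:
Trie (insert patterns):
  n0 'ε': a→17 b→5 c→1 d→13
  n1 'c': a→2 b→11 d→22
  n2 'ca': b→3
  n3 'cab': b→4
  n4 'cabb': ·  [P0 ends]
  n5 'b': a→16 c→6
  n6 'bc': d→7
  n7 'bcd': d→8
  n8 'bcdd': a→9
  n9 'bcdda': d→10
  n10 'bcddad': ·  [P1 ends]
  n11 'cb': b→12
  n12 'cbb': ·  [P2 ends]
  n13 'd': a→19 c→14
  n14 'dc': b→15
  n15 'dcb': ·  [P3 ends]
  n16 'ba': ·  [P4 ends]
  n17 'a': a→18
  n18 'aa': ·  [P5 ends]
  n19 'da': c→20
  n20 'dac': a→21
  n21 'daca': ·  [P6 ends]
  n22 'cd': d→23
  n23 'cdd': a→24
  n24 'cdda': d→25
  n25 'cddad': ·  [P7 ends]

BFS fail/out derivation:
  fail(1) 'c': from fail(0)=0 chase 'c': 0 ⇒ 0;  out=∅∪out(0)=∅
  fail(5) 'b': from fail(0)=0 chase 'b': 0 ⇒ 0;  out=∅∪out(0)=∅
  fail(13) 'd': from fail(0)=0 chase 'd': 0 ⇒ 0;  out=∅∪out(0)=∅
  fail(17) 'a': from fail(0)=0 chase 'a': 0 ⇒ 0;  out=∅∪out(0)=∅
  fail(2) 'ca': from fail(1)=0 chase 'a': 0 ⇒ 17;  out=∅∪out(17)=∅
  fail(6) 'bc': from fail(5)=0 chase 'c': 0 ⇒ 1;  out=∅∪out(1)=∅
  fail(11) 'cb': from fail(1)=0 chase 'b': 0 ⇒ 5;  out=∅∪out(5)=∅
  fail(14) 'dc': from fail(13)=0 chase 'c': 0 ⇒ 1;  out=∅∪out(1)=∅
  fail(16) 'ba': from fail(5)=0 chase 'a': 0 ⇒ 17;  out={4}∪out(17)={4}
  fail(18) 'aa': from fail(17)=0 chase 'a': 0 ⇒ 17;  out={5}∪out(17)={5}
  fail(19) 'da': from fail(13)=0 chase 'a': 0 ⇒ 17;  out=∅∪out(17)=∅
  fail(22) 'cd': from fail(1)=0 chase 'd': 0 ⇒ 13;  out=∅∪out(13)=∅
  fail(3) 'cab': from fail(2)=17 chase 'b': 17→0 ⇒ 5;  out=∅∪out(5)=∅
  fail(7) 'bcd': from fail(6)=1 chase 'd': 1 ⇒ 22;  out=∅∪out(22)=∅
  fail(12) 'cbb': from fail(11)=5 chase 'b': 5→0 ⇒ 5;  out={2}∪out(5)={2}
  fail(15) 'dcb': from fail(14)=1 chase 'b': 1 ⇒ 11;  out={3}∪out(11)={3}
  fail(20) 'dac': from fail(19)=17 chase 'c': 17→0 ⇒ 1;  out=∅∪out(1)=∅
  fail(23) 'cdd': from fail(22)=13 chase 'd': 13→0 ⇒ 13;  out=∅∪out(13)=∅
  fail(4) 'cabb': from fail(3)=5 chase 'b': 5→0 ⇒ 5;  out={0}∪out(5)={0}
  fail(8) 'bcdd': from fail(7)=22 chase 'd': 22 ⇒ 23;  out=∅∪out(23)=∅
  fail(21) 'daca': from fail(20)=1 chase 'a': 1 ⇒ 2;  out={6}∪out(2)={6}
  fail(24) 'cdda': from fail(23)=13 chase 'a': 13 ⇒ 19;  out=∅∪out(19)=∅
  fail(9) 'bcdda': from fail(8)=23 chase 'a': 23 ⇒ 24;  out=∅∪out(24)=∅
  fail(25) 'cddad': from fail(24)=19 chase 'd': 19→17→0 ⇒ 13;  out={7}∪out(13)={7}
  fail(10) 'bcddad': from fail(9)=24 chase 'd': 24 ⇒ 25;  out={1}∪out(25)={1,7}

Text stream:
i=0 'b': node 0→5
i=1 'b': node 5→5 (fail-walked)
i=2 'd': node 5→13 (fail-walked)
i=3 'c': node 13→14
i=4 'b': node 14→15  emit P3@[2:4]
i=5 'c': node 15→6 (fail-walked)
i=6 'b': node 6→11 (fail-walked)
i=7 'c': node 11→6 (fail-walked)
i=8 'b': node 6→11 (fail-walked)
i=9 'b': node 11→12  emit P2@[7:9]
i=10 'c': node 12→6 (fail-walked)
i=11 'c': node 6→1 (fail-walked)
i=12 'c': node 1→1 (fail-walked)
i=13 'd': node 1→22
i=14 'b': node 22→5 (fail-walked)
i=15 'a': node 5→16  emit P4@[14:15]
i=16 'c': node 16→1 (fail-walked)
i=17 'b': node 1→11
i=18 'b': node 11→12  emit P2@[16:18]
i=19 'b': node 12→5 (fail-walked)
i=20 'a': node 5→16  emit P4@[19:20]
i=21 'c': node 16→1 (fail-walked)
i=22 'b': node 1→11
i=23 'c': node 11→6 (fail-walked)
i=24 'd': node 6→7
i=25 'd': node 7→8
i=26 'a': node 8→9
i=27 'd': node 9→10  emit P1@[22:27],P7@[23:27]
i=28 'd': node 10→13 (fail-walked)
i=29 'b': node 13→5 (fail-walked)
i=30 'a': node 5→16  emit P4@[29:30]
i=31 'c': node 16→1 (fail-walked)
i=32 'b': node 1→11
i=33 'c': node 11→6 (fail-walked)
i=34 'c': node 6→1 (fail-walked)
i=35 'a': node 1→2

Matches: [[4,3],[9,2],[15,4],[18,2],[20,4],[27,1],[27,7],[30,4]]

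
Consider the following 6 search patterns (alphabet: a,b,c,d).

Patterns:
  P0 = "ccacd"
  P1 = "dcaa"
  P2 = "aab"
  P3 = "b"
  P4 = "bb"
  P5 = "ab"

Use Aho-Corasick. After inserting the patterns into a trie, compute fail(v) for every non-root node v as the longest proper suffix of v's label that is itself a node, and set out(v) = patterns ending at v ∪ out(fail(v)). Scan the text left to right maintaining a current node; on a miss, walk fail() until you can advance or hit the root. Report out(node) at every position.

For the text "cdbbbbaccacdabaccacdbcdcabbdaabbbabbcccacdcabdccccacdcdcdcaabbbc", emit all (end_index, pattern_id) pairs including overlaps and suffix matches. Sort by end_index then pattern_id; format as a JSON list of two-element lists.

Build:
Trie nodes:
  0='ε' goto a→10 b→13 c→1 d→6
  1='c' goto c→2
  2='cc' goto a→3
  3='cca' goto c→4
  4='ccac' goto d→5
  5='ccacd' goto ·  [P0 ends]
  6='d' goto c→7
  7='dc' goto a→8
  8='dca' goto a→9
  9='dcaa' goto ·  [P1 ends]
  10='a' goto a→11 b→15
  11='aa' goto b→12
  12='aab' goto ·  [P2 ends]
  13='b' goto b→14  [P3 ends]
  14='bb' goto ·  [P4 ends]
  15='ab' goto ·  [P5 ends]

BFS fail/out derivation:
  n1('c'): parent n0 fail=0; on 'c' 0 → fail=0;  out ∅∪∅=∅
  n6('d'): parent n0 fail=0; on 'd' 0 → fail=0;  out ∅∪∅=∅
  n10('a'): parent n0 fail=0; on 'a' 0 → fail=0;  out ∅∪∅=∅
  n13('b'): parent n0 fail=0; on 'b' 0 → fail=0;  out {3}∪∅={3}
  n2('cc'): parent n1 fail=0; on 'c' 0 → fail=1;  out ∅∪∅=∅
  n7('dc'): parent n6 fail=0; on 'c' 0 → fail=1;  out ∅∪∅=∅
  n11('aa'): parent n10 fail=0; on 'a' 0 → fail=10;  out ∅∪∅=∅
  n14('bb'): parent n13 fail=0; on 'b' 0 → fail=13;  out {4}∪{3}={3,4}
  n15('ab'): parent n10 fail=0; on 'b' 0 → fail=13;  out {5}∪{3}={3,5}
  n3('cca'): parent n2 fail=1; on 'a' 1→0 → fail=10;  out ∅∪∅=∅
  n8('dca'): parent n7 fail=1; on 'a' 1→0 → fail=10;  out ∅∪∅=∅
  n12('aab'): parent n11 fail=10; on 'b' 10 → fail=15;  out {2}∪{3,5}={2,3,5}
  n4('ccac'): parent n3 fail=10; on 'c' 10→0 → fail=1;  out ∅∪∅=∅
  n9('dcaa'): parent n8 fail=10; on 'a' 10 → fail=11;  out {1}∪∅={1}
  n5('ccacd'): parent n4 fail=1; on 'd' 1→0 → fail=6;  out {0}∪∅={0}

Run:
i=0 'c': node 0→1
i=1 'd': node 1→6 (fail-walked)
i=2 'b': node 6→13 (fail-walked)  emit P3@[2:2]
i=3 'b': node 13→14  emit P3@[3:3],P4@[2:3]
i=4 'b': node 14→14 (fail-walked)  emit P3@[4:4],P4@[3:4]
i=5 'b': node 14→14 (fail-walked)  emit P3@[5:5],P4@[4:5]
i=6 'a': node 14→10 (fail-walked)
i=7 'c': node 10→1 (fail-walked)
i=8 'c': node 1→2
i=9 'a': node 2→3
i=10 'c': node 3→4
i=11 'd': node 4→5  emit P0@[7:11]
i=12 'a': node 5→10 (fail-walked)
i=13 'b': node 10→15  emit P3@[13:13],P5@[12:13]
i=14 'a': node 15→10 (fail-walked)
i=15 'c': node 10→1 (fail-walked)
i=16 'c': node 1→2
i=17 'a': node 2→3
i=18 'c': node 3→4
i=19 'd': node 4→5  emit P0@[15:19]
i=20 'b': node 5→13 (fail-walked)  emit P3@[20:20]
i=21 'c': node 13→1 (fail-walked)
i=22 'd': node 1→6 (fail-walked)
i=23 'c': node 6→7
i=24 'a': node 7→8
i=25 'b': node 8→15 (fail-walked)  emit P3@[25:25],P5@[24:25]
i=26 'b': node 15→14 (fail-walked)  emit P3@[26:26],P4@[25:26]
i=27 'd': node 14→6 (fail-walked)
i=28 'a': node 6→10 (fail-walked)
i=29 'a': node 10→11
i=30 'b': node 11→12  emit P2@[28:30],P3@[30:30],P5@[29:30]
i=31 'b': node 12→14 (fail-walked)  emit P3@[31:31],P4@[30:31]
i=32 'b': node 14→14 (fail-walked)  emit P3@[32:32],P4@[31:32]
i=33 'a': node 14→10 (fail-walked)
i=34 'b': node 10→15  emit P3@[34:34],P5@[33:34]
i=35 'b': node 15→14 (fail-walked)  emit P3@[35:35],P4@[34:35]
i=36 'c': node 14→1 (fail-walked)
i=37 'c': node 1→2
i=38 'c': node 2→2 (fail-walked)
i=39 'a': node 2→3
i=40 'c': node 3→4
i=41 'd': node 4→5  emit P0@[37:41]
i=42 'c': node 5→7 (fail-walked)
i=43 'a': node 7→8
i=44 'b': node 8→15 (fail-walked)  emit P3@[44:44],P5@[43:44]
i=45 'd': node 15→6 (fail-walked)
i=46 'c': node 6→7
i=47 'c': node 7→2 (fail-walked)
i=48 'c': node 2→2 (fail-walked)
i=49 'c': node 2→2 (fail-walked)
i=50 'a': node 2→3
i=51 'c': node 3→4
i=52 'd': node 4→5  emit P0@[48:52]
i=53 'c': node 5→7 (fail-walked)
i=54 'd': node 7→6 (fail-walked)
i=55 'c': node 6→7
i=56 'd': node 7→6 (fail-walked)
i=57 'c': node 6→7
i=58 'a': node 7→8
i=59 'a': node 8→9  emit P1@[56:59]
i=60 'b': node 9→12 (fail-walked)  emit P2@[58:60],P3@[60:60],P5@[59:60]
i=61 'b': node 12→14 (fail-walked)  emit P3@[61:61],P4@[60:61]
i=62 'b': node 14→14 (fail-walked)  emit P3@[62:62],P4@[61:62]
i=63 'c': node 14→1 (fail-walked)

Matches: [[2,3],[3,3],[3,4],[4,3],[4,4],[5,3],[5,4],[11,0],[13,3],[13,5],[19,0],[20,3],[25,3],[25,5],[26,3],[26,4],[30,2],[30,3],[30,5],[31,3],[31,4],[32,3],[32,4],[34,3],[34,5],[35,3],[35,4],[41,0],[44,3],[44,5],[52,0],[59,1],[60,2],[60,3],[60,5],[61,3],[61,4],[62,3],[62,4]]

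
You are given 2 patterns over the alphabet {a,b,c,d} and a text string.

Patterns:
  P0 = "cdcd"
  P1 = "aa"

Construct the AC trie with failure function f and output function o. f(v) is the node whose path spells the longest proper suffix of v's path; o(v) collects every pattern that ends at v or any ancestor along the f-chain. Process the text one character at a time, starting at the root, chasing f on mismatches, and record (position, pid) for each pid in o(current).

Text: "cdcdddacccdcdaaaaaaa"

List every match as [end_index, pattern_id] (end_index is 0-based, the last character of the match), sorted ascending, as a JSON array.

Build automaton:
Trie (insert patterns):
  0='ε' goto a→5 c→1
  1='c' goto d→2
  2='cd' goto c→3
  3='cdc' goto d→4
  4='cdcd' goto ·  ←P0
  5='a' goto a→6
  6='aa' goto ·  ←P1

BFS fail/out derivation:
  n1('c'): parent n0 fail=0; on 'c' 0 → fail=0;  out ∅∪∅=∅
  n5('a'): parent n0 fail=0; on 'a' 0 → fail=0;  out ∅∪∅=∅
  n2('cd'): parent n1 fail=0; on 'd' 0 → fail=0;  out ∅∪∅=∅
  n6('aa'): parent n5 fail=0; on 'a' 0 → fail=5;  out {1}∪∅={1}
  n3('cdc'): parent n2 fail=0; on 'c' 0 → fail=1;  out ∅∪∅=∅
  n4('cdcd'): parent n3 fail=1; on 'd' 1 → fail=2;  out {0}∪∅={0}

Text stream:
pos 0 'c': at 1
pos 1 'd': at 2
pos 2 'c': at 3
pos 3 'd': at 4  emit P0@[0:3]
pos 4 'd': at 0 (fail-walked)
pos 5 'd': at 0
pos 6 'a': at 5
pos 7 'c': at 1 (fail-walked)
pos 8 'c': at 1 (fail-walked)
pos 9 'c': at 1 (fail-walked)
pos 10 'd': at 2
pos 11 'c': at 3
pos 12 'd': at 4  emit P0@[9:12]
pos 13 'a': at 5 (fail-walked)
pos 14 'a': at 6  emit P1@[13:14]
pos 15 'a': at 6 (fail-walked)  emit P1@[14:15]
pos 16 'a': at 6 (fail-walked)  emit P1@[15:16]
pos 17 'a': at 6 (fail-walked)  emit P1@[16:17]
pos 18 'a': at 6 (fail-walked)  emit P1@[17:18]
pos 19 'a': at 6 (fail-walked)  emit P1@[18:19]

All matches (sorted): [[3,0],[12,0],[14,1],[15,1],[16,1],[17,1],[18,1],[19,1]]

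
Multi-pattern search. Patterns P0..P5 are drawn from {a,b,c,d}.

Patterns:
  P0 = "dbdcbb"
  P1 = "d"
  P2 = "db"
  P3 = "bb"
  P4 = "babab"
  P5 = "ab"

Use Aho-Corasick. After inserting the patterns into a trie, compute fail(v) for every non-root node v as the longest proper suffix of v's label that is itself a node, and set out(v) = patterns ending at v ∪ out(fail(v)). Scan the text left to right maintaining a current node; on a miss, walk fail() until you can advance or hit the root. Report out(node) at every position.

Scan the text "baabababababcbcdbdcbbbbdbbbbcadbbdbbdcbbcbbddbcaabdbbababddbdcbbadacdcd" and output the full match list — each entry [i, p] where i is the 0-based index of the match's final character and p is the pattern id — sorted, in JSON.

Build:
Trie (insert patterns):
  0='ε' goto a→13 b→7 d→1
  1='d' goto b→2  ←P1
  2='db' goto d→3  ←P2
  3='dbd' goto c→4
  4='dbdc' goto b→5
  5='dbdcb' goto b→6
  6='dbdcbb' goto ·  ←P0
  7='b' goto a→9 b→8
  8='bb' goto ·  ←P3
  9='ba' goto b→10
  10='bab' goto a→11
  11='baba' goto b→12
  12='babab' goto ·  ←P4
  13='a' goto b→14
  14='ab' goto ·  ←P5

Failure links (BFS by depth):
  fail(1) 'd': from fail(0)=0 chase 'd': 0 ⇒ 0;  out={1}∪out(0)={1}
  fail(7) 'b': from fail(0)=0 chase 'b': 0 ⇒ 0;  out=∅∪out(0)=∅
  fail(13) 'a': from fail(0)=0 chase 'a': 0 ⇒ 0;  out=∅∪out(0)=∅
  fail(2) 'db': from fail(1)=0 chase 'b': 0 ⇒ 7;  out={2}∪out(7)={2}
  fail(8) 'bb': from fail(7)=0 chase 'b': 0 ⇒ 7;  out={3}∪out(7)={3}
  fail(9) 'ba': from fail(7)=0 chase 'a': 0 ⇒ 13;  out=∅∪out(13)=∅
  fail(14) 'ab': from fail(13)=0 chase 'b': 0 ⇒ 7;  out={5}∪out(7)={5}
  fail(3) 'dbd': from fail(2)=7 chase 'd': 7→0 ⇒ 1;  out=∅∪out(1)={1}
  fail(10) 'bab': from fail(9)=13 chase 'b': 13 ⇒ 14;  out=∅∪out(14)={5}
  fail(4) 'dbdc': from fail(3)=1 chase 'c': 1→0 ⇒ 0;  out=∅∪out(0)=∅
  fail(11) 'baba': from fail(10)=14 chase 'a': 14→7 ⇒ 9;  out=∅∪out(9)=∅
  fail(5) 'dbdcb': from fail(4)=0 chase 'b': 0 ⇒ 7;  out=∅∪out(7)=∅
  fail(12) 'babab': from fail(11)=9 chase 'b': 9 ⇒ 10;  out={4}∪out(10)={4,5}
  fail(6) 'dbdcbb': from fail(5)=7 chase 'b': 7 ⇒ 8;  out={0}∪out(8)={0,3}

Text stream:
i=0 'b': node 0→7
i=1 'a': node 7→9
i=2 'a': node 9→13 (fail-walked)
i=3 'b': node 13→14  → match P5@[2:3]
i=4 'a': node 14→9 (fail-walked)
i=5 'b': node 9→10  → match P5@[4:5]
i=6 'a': node 10→11
i=7 'b': node 11→12  → match P4@[3:7],P5@[6:7]
i=8 'a': node 12→11 (fail-walked)
i=9 'b': node 11→12  → match P4@[5:9],P5@[8:9]
i=10 'a': node 12→11 (fail-walked)
i=11 'b': node 11→12  → match P4@[7:11],P5@[10:11]
i=12 'c': node 12→0 (fail-walked)
i=13 'b': node 0→7
i=14 'c': node 7→0 (fail-walked)
i=15 'd': node 0→1  → match P1@[15:15]
i=16 'b': node 1→2  → match P2@[15:16]
i=17 'd': node 2→3  → match P1@[17:17]
i=18 'c': node 3→4
i=19 'b': node 4→5
i=20 'b': node 5→6  → match P0@[15:20],P3@[19:20]
i=21 'b': node 6→8 (fail-walked)  → match P3@[20:21]
i=22 'b': node 8→8 (fail-walked)  → match P3@[21:22]
i=23 'd': node 8→1 (fail-walked)  → match P1@[23:23]
i=24 'b': node 1→2  → match P2@[23:24]
i=25 'b': node 2→8 (fail-walked)  → match P3@[24:25]
i=26 'b': node 8→8 (fail-walked)  → match P3@[25:26]
i=27 'b': node 8→8 (fail-walked)  → match P3@[26:27]
i=28 'c': node 8→0 (fail-walked)
i=29 'a': node 0→13
i=30 'd': node 13→1 (fail-walked)  → match P1@[30:30]
i=31 'b': node 1→2  → match P2@[30:31]
i=32 'b': node 2→8 (fail-walked)  → match P3@[31:32]
i=33 'd': node 8→1 (fail-walked)  → match P1@[33:33]
i=34 'b': node 1→2  → match P2@[33:34]
i=35 'b': node 2→8 (fail-walked)  → match P3@[34:35]
i=36 'd': node 8→1 (fail-walked)  → match P1@[36:36]
i=37 'c': node 1→0 (fail-walked)
i=38 'b': node 0→7
i=39 'b': node 7→8  → match P3@[38:39]
i=40 'c': node 8→0 (fail-walked)
i=41 'b': node 0→7
i=42 'b': node 7→8  → match P3@[41:42]
i=43 'd': node 8→1 (fail-walked)  → match P1@[43:43]
i=44 'd': node 1→1 (fail-walked)  → match P1@[44:44]
i=45 'b': node 1→2  → match P2@[44:45]
i=46 'c': node 2→0 (fail-walked)
i=47 'a': node 0→13
i=48 'a': node 13→13 (fail-walked)
i=49 'b': node 13→14  → match P5@[48:49]
i=50 'd': node 14→1 (fail-walked)  → match P1@[50:50]
i=51 'b': node 1→2  → match P2@[50:51]
i=52 'b': node 2→8 (fail-walked)  → match P3@[51:52]
i=53 'a': node 8→9 (fail-walked)
i=54 'b': node 9→10  → match P5@[53:54]
i=55 'a': node 10→11
i=56 'b': node 11→12  → match P4@[52:56],P5@[55:56]
i=57 'd': node 12→1 (fail-walked)  → match P1@[57:57]
i=58 'd': node 1→1 (fail-walked)  → match P1@[58:58]
i=59 'b': node 1→2  → match P2@[58:59]
i=60 'd': node 2→3  → match P1@[60:60]
i=61 'c': node 3→4
i=62 'b': node 4→5
i=63 'b': node 5→6  → match P0@[58:63],P3@[62:63]
i=64 'a': node 6→9 (fail-walked)
i=65 'd': node 9→1 (fail-walked)  → match P1@[65:65]
i=66 'a': node 1→13 (fail-walked)
i=67 'c': node 13→0 (fail-walked)
i=68 'd': node 0→1  → match P1@[68:68]
i=69 'c': node 1→0 (fail-walked)
i=70 'd': node 0→1  → match P1@[70:70]

Result: [[3,5],[5,5],[7,4],[7,5],[9,4],[9,5],[11,4],[11,5],[15,1],[16,2],[17,1],[20,0],[20,3],[21,3],[22,3],[23,1],[24,2],[25,3],[26,3],[27,3],[30,1],[31,2],[32,3],[33,1],[34,2],[35,3],[36,1],[39,3],[42,3],[43,1],[44,1],[45,2],[49,5],[50,1],[51,2],[52,3],[54,5],[56,4],[56,5],[57,1],[58,1],[59,2],[60,1],[63,0],[63,3],[65,1],[68,1],[70,1]]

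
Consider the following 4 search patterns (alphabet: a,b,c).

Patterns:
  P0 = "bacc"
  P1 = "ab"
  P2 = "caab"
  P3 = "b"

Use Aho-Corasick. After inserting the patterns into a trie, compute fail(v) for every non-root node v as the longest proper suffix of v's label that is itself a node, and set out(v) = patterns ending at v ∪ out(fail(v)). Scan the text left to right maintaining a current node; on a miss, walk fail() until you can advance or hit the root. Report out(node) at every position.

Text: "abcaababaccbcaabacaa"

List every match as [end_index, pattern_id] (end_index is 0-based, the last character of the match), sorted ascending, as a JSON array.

Construct AC machine:
Trie (insert patterns):
  n0 'ε': a→5 b→1 c→7
  n1 'b': a→2  ←P3
  n2 'ba': c→3
  n3 'bac': c→4
  n4 'bacc': ·  ←P0
  n5 'a': b→6
  n6 'ab': ·  ←P1
  n7 'c': a→8
  n8 'ca': a→9
  n9 'caa': b→10
  n10 'caab': ·  ←P2

Failure links (BFS by depth):
  n1('b'): parent n0 fail=0; on 'b' 0 → fail=0;  out {3}∪∅={3}
  n5('a'): parent n0 fail=0; on 'a' 0 → fail=0;  out ∅∪∅=∅
  n7('c'): parent n0 fail=0; on 'c' 0 → fail=0;  out ∅∪∅=∅
  n2('ba'): parent n1 fail=0; on 'a' 0 → fail=5;  out ∅∪∅=∅
  n6('ab'): parent n5 fail=0; on 'b' 0 → fail=1;  out {1}∪{3}={1,3}
  n8('ca'): parent n7 fail=0; on 'a' 0 → fail=5;  out ∅∪∅=∅
  n3('bac'): parent n2 fail=5; on 'c' 5→0 → fail=7;  out ∅∪∅=∅
  n9('caa'): parent n8 fail=5; on 'a' 5→0 → fail=5;  out ∅∪∅=∅
  n4('bacc'): parent n3 fail=7; on 'c' 7→0 → fail=7;  out {0}∪∅={0}
  n10('caab'): parent n9 fail=5; on 'b' 5 → fail=6;  out {2}∪{1,3}={1,2,3}

Scan:
pos 0 'a': at 5
pos 1 'b': at 6  → match P1@[0:1],P3@[1:1]
pos 2 'c': at 7 (fail-walked)
pos 3 'a': at 8
pos 4 'a': at 9
pos 5 'b': at 10  → match P1@[4:5],P2@[2:5],P3@[5:5]
pos 6 'a': at 2 (fail-walked)
pos 7 'b': at 6 (fail-walked)  → match P1@[6:7],P3@[7:7]
pos 8 'a': at 2 (fail-walked)
pos 9 'c': at 3
pos 10 'c': at 4  → match P0@[7:10]
pos 11 'b': at 1 (fail-walked)  → match P3@[11:11]
pos 12 'c': at 7 (fail-walked)
pos 13 'a': at 8
pos 14 'a': at 9
pos 15 'b': at 10  → match P1@[14:15],P2@[12:15],P3@[15:15]
pos 16 'a': at 2 (fail-walked)
pos 17 'c': at 3
pos 18 'a': at 8 (fail-walked)
pos 19 'a': at 9

All matches (sorted): [[1,1],[1,3],[5,1],[5,2],[5,3],[7,1],[7,3],[10,0],[11,3],[15,1],[15,2],[15,3]]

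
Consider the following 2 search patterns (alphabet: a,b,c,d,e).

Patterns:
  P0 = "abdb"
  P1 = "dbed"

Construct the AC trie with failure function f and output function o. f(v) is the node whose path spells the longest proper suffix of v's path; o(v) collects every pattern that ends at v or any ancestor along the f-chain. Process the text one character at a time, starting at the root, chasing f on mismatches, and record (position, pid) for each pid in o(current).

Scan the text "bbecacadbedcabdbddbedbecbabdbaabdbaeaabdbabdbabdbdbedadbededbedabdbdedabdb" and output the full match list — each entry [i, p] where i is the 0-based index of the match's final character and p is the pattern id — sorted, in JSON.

Build automaton:
Trie nodes:
  0='ε' goto a→1 d→5
  1='a' goto b→2
  2='ab' goto d→3
  3='abd' goto b→4
  4='abdb' goto ·  ←P0
  5='d' goto b→6
  6='db' goto e→7
  7='dbe' goto d→8
  8='dbed' goto ·  ←P1

Failure links (BFS by depth):
  fail(1) 'a': from fail(0)=0 chase 'a': 0 ⇒ 0;  out=∅∪out(0)=∅
  fail(5) 'd': from fail(0)=0 chase 'd': 0 ⇒ 0;  out=∅∪out(0)=∅
  fail(2) 'ab': from fail(1)=0 chase 'b': 0 ⇒ 0;  out=∅∪out(0)=∅
  fail(6) 'db': from fail(5)=0 chase 'b': 0 ⇒ 0;  out=∅∪out(0)=∅
  fail(3) 'abd': from fail(2)=0 chase 'd': 0 ⇒ 5;  out=∅∪out(5)=∅
  fail(7) 'dbe': from fail(6)=0 chase 'e': 0 ⇒ 0;  out=∅∪out(0)=∅
  fail(4) 'abdb': from fail(3)=5 chase 'b': 5 ⇒ 6;  out={0}∪out(6)={0}
  fail(8) 'dbed': from fail(7)=0 chase 'd': 0 ⇒ 5;  out={1}∪out(5)={1}

Text stream:
i=0 'b': node 0→0
i=1 'b': node 0→0
i=2 'e': node 0→0
i=3 'c': node 0→0
i=4 'a': node 0→1
i=5 'c': node 1→0 ·f
i=6 'a': node 0→1
i=7 'd': node 1→5 ·f
i=8 'b': node 5→6
i=9 'e': node 6→7
i=10 'd': node 7→8  ** P1@[7:10]
i=11 'c': node 8→0 ·f
i=12 'a': node 0→1
i=13 'b': node 1→2
i=14 'd': node 2→3
i=15 'b': node 3→4  ** P0@[12:15]
i=16 'd': node 4→5 ·f
i=17 'd': node 5→5 ·f
i=18 'b': node 5→6
i=19 'e': node 6→7
i=20 'd': node 7→8  ** P1@[17:20]
i=21 'b': node 8→6 ·f
i=22 'e': node 6→7
i=23 'c': node 7→0 ·f
i=24 'b': node 0→0
i=25 'a': node 0→1
i=26 'b': node 1→2
i=27 'd': node 2→3
i=28 'b': node 3→4  ** P0@[25:28]
i=29 'a': node 4→1 ·f
i=30 'a': node 1→1 ·f
i=31 'b': node 1→2
i=32 'd': node 2→3
i=33 'b': node 3→4  ** P0@[30:33]
i=34 'a': node 4→1 ·f
i=35 'e': node 1→0 ·f
i=36 'a': node 0→1
i=37 'a': node 1→1 ·f
i=38 'b': node 1→2
i=39 'd': node 2→3
i=40 'b': node 3→4  ** P0@[37:40]
i=41 'a': node 4→1 ·f
i=42 'b': node 1→2
i=43 'd': node 2→3
i=44 'b': node 3→4  ** P0@[41:44]
i=45 'a': node 4→1 ·f
i=46 'b': node 1→2
i=47 'd': node 2→3
i=48 'b': node 3→4  ** P0@[45:48]
i=49 'd': node 4→5 ·f
i=50 'b': node 5→6
i=51 'e': node 6→7
i=52 'd': node 7→8  ** P1@[49:52]
i=53 'a': node 8→1 ·f
i=54 'd': node 1→5 ·f
i=55 'b': node 5→6
i=56 'e': node 6→7
i=57 'd': node 7→8  ** P1@[54:57]
i=58 'e': node 8→0 ·f
i=59 'd': node 0→5
i=60 'b': node 5→6
i=61 'e': node 6→7
i=62 'd': node 7→8  ** P1@[59:62]
i=63 'a': node 8→1 ·f
i=64 'b': node 1→2
i=65 'd': node 2→3
i=66 'b': node 3→4  ** P0@[63:66]
i=67 'd': node 4→5 ·f
i=68 'e': node 5→0 ·f
i=69 'd': node 0→5
i=70 'a': node 5→1 ·f
i=71 'b': node 1→2
i=72 'd': node 2→3
i=73 'b': node 3→4  ** P0@[70:73]

All matches (sorted): [[10,1],[15,0],[20,1],[28,0],[33,0],[40,0],[44,0],[48,0],[52,1],[57,1],[62,1],[66,0],[73,0]]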